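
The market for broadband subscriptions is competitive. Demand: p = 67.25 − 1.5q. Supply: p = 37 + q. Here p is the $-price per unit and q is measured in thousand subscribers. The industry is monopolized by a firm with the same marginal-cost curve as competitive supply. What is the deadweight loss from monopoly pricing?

$25.74 thousand

Competitive equilibrium: 67.25 − 1.5q = 37 + q → q* = 12.1, p* = 49.1.
Marginal revenue: MR = 67.25 − 3q. Set MR = MC: 67.25 − 3q = 37 + q → q_m = 7.5625.
Price p_m = 67.25 − 1.5·7.5625 = 55.9063; MC(q_m) = 37 + 1·7.5625 = 44.5625.
Competitive q* = 12.1, so Δq = 4.5375; wedge = 55.9063 − 44.5625 = 11.3438.
The triangle = ½ × 4.5375 × 11.3438 = $25.74 thousand.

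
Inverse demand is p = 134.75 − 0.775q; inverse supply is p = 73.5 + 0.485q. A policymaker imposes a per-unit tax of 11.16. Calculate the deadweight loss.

Competitive equilibrium: 134.75 − 0.775q = 73.5 + 0.485q → q* = 48.6111, p* = 97.0764.
With the tax, the buyer price exceeds the seller price by 11.16: (134.75 − 0.775q) − (73.5 + 0.485q) = 11.16 → q' = 39.754.
Δq = 48.6111 − 39.754 = 8.8571; the wedge equals the tax, 11.16.
Welfare loss = ½ × 8.8571 × 11.16 = 49.42.

49.42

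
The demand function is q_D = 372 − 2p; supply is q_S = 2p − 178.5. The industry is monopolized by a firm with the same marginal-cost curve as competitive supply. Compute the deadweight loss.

520.03

In inverse form: demand p = 186 − 0.5q, supply p = 89.25 + 0.5q.
Competitive equilibrium: 186 − 0.5q = 89.25 + 0.5q → q* = 96.75, p* = 137.625.
Marginal revenue: MR = 186 − q. Set MR = MC: 186 − q = 89.25 + 0.5q → q_m = 64.5.
Price p_m = 186 − 0.5·64.5 = 153.75; MC(q_m) = 89.25 + 0.5·64.5 = 121.5.
Competitive q* = 96.75, so Δq = 32.25; wedge = 153.75 − 121.5 = 32.25.
Deadweight loss = ½ × 32.25 × 32.25 = 520.03.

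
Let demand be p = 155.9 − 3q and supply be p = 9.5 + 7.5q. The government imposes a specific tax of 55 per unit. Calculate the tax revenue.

Competitive equilibrium: 155.9 − 3q = 9.5 + 7.5q → q* = 13.9429, p* = 114.0714.
With the tax, the buyer price exceeds the seller price by 55: (155.9 − 3q) − (9.5 + 7.5q) = 55 → q' = 8.7048.
Tax revenue = 55 × 8.7048 = 478.76.

478.76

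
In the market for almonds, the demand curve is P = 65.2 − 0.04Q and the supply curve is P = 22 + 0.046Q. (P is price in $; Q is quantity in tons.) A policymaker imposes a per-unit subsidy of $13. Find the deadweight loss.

$982.56

Competitive equilibrium: 65.2 − 0.04Q = 22 + 0.046Q → Q* = 502.3256, P* = 45.107.
The subsidy lowers effective supply by 13: P = 9 + 0.046Q.
New quantity: 65.2 − 0.04Q = 9 + 0.046Q → Q' = 653.4884.
Overproduction ΔQ = 653.4884 − 502.3256 = 151.1628; wedge = subsidy = 13.
Deadweight loss = ½ × 151.1628 × 13 = $982.56.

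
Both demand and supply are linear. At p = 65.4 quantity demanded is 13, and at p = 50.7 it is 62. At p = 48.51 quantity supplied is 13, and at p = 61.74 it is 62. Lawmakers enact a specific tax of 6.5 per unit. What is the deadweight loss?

37.06

Demand slope = (50.7 − 65.4)/(62 − 13) = −0.3, so p = 69.3 − 0.3q.
Supply slope = (61.74 − 48.51)/(62 − 13) = 0.27, so p = 45 + 0.27q.
Competitive equilibrium: 69.3 − 0.3q = 45 + 0.27q → q* = 42.6316, p* = 56.5105.
With the tax, the buyer price exceeds the seller price by 6.5: (69.3 − 0.3q) − (45 + 0.27q) = 6.5 → q' = 31.2281.
Δq = 42.6316 − 31.2281 = 11.4035; the wedge equals the tax, 6.5.
Deadweight loss = ½ × 11.4035 × 6.5 = 37.06.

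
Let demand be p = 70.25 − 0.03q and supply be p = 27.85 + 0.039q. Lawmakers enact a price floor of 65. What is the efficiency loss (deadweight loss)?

6663.81

Competitive equilibrium: 70.25 − 0.03q = 27.85 + 0.039q → q* = 614.4928, p* = 51.8152.
At the floor p = 65, quantity demanded = (70.25 − 65)/0.03 = 175.
Sellers' marginal cost at q' = 175: 27.85 + 0.039·175 = 34.675.
Δq = 614.4928 − 175 = 439.4928; wedge = 65 − 34.675 = 30.325.
The triangle = ½ × 439.4928 × 30.325 = 6663.81.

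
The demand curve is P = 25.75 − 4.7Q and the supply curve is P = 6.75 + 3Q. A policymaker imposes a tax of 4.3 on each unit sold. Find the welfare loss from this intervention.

1.20

Competitive equilibrium: 25.75 − 4.7Q = 6.75 + 3Q → Q* = 2.4675, P* = 14.1526.
With the tax, the buyer price exceeds the seller price by 4.3: (25.75 − 4.7Q) − (6.75 + 3Q) = 4.3 → Q' = 1.9091.
ΔQ = 2.4675 − 1.9091 = 0.5584; the wedge equals the tax, 4.3.
Deadweight loss = ½ × 0.5584 × 4.3 = 1.20.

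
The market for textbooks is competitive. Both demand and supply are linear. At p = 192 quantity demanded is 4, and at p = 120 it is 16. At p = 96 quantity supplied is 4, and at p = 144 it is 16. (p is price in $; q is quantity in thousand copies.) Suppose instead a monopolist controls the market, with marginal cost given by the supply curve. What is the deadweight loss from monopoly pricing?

Demand slope = (120 − 192)/(16 − 4) = −6, so p = 216 − 6q.
Supply slope = (144 − 96)/(16 − 4) = 4, so p = 80 + 4q.
Competitive equilibrium: 216 − 6q = 80 + 4q → q* = 13.6, p* = 134.4.
Marginal revenue: MR = 216 − 12q. Set MR = MC: 216 − 12q = 80 + 4q → q_m = 8.5.
Price p_m = 216 − 6·8.5 = 165; MC(q_m) = 80 + 4·8.5 = 114.
Competitive q* = 13.6, so Δq = 5.1; wedge = 165 − 114 = 51.
DWL = ½ × 5.1 × 51 = $130.05 thousand.

$130.05 thousand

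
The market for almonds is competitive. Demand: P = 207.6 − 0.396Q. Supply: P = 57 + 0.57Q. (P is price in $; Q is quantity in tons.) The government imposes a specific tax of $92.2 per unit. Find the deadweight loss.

$4400.02

Competitive equilibrium: 207.6 − 0.396Q = 57 + 0.57Q → Q* = 155.9006, P* = 145.8634.
With the tax, the buyer price exceeds the seller price by 92.2: (207.6 − 0.396Q) − (57 + 0.57Q) = 92.2 → Q' = 60.4555.
ΔQ = 155.9006 − 60.4555 = 95.4451; the wedge equals the tax, 92.2.
The triangle = ½ × 95.4451 × 92.2 = $4400.02.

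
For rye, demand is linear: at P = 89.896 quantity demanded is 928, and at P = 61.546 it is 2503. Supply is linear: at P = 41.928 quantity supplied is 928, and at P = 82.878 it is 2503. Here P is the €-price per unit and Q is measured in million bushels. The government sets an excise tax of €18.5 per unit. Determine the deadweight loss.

Demand slope = (61.546 − 89.896)/(2503 − 928) = −0.018, so P = 106.6 − 0.018Q.
Supply slope = (82.878 − 41.928)/(2503 − 928) = 0.026, so P = 17.8 + 0.026Q.
Competitive equilibrium: 106.6 − 0.018Q = 17.8 + 0.026Q → Q* = 2018.1818, P* = 70.2727.
With the tax, the buyer price exceeds the seller price by 18.5: (106.6 − 0.018Q) − (17.8 + 0.026Q) = 18.5 → Q' = 1597.7273.
ΔQ = 2018.1818 − 1597.7273 = 420.4545; the wedge equals the tax, 18.5.
DWL = ½ × 420.4545 × 18.5 = €3889.20 million.

€3889.20 million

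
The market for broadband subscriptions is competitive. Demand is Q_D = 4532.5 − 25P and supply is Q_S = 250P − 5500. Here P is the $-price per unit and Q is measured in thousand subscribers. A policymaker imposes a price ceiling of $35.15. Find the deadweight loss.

$2438.89 thousand

In inverse form: demand P = 181.3 − 0.04Q, supply P = 22 + 0.004Q.
Competitive equilibrium: 181.3 − 0.04Q = 22 + 0.004Q → Q* = 3620.4545, P* = 36.4818.
At the ceiling P = 35.15, quantity supplied = (35.15 − 22)/0.004 = 3287.5.
Willingness to pay at Q' = 3287.5: 181.3 − 0.04·3287.5 = 49.8.
ΔQ = 3620.4545 − 3287.5 = 332.9545; wedge = 49.8 − 35.15 = 14.65.
Deadweight loss = ½ × 332.9545 × 14.65 = $2438.89 thousand.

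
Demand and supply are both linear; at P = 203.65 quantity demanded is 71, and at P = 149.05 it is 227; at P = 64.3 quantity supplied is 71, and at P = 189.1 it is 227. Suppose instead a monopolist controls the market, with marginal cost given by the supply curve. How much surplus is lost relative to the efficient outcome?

1156.14

Demand slope = (149.05 − 203.65)/(227 − 71) = −0.35, so P = 228.5 − 0.35Q.
Supply slope = (189.1 − 64.3)/(227 − 71) = 0.8, so P = 7.5 + 0.8Q.
Competitive equilibrium: 228.5 − 0.35Q = 7.5 + 0.8Q → Q* = 192.1739, P* = 161.2391.
Marginal revenue: MR = 228.5 − 0.7Q. Set MR = MC: 228.5 − 0.7Q = 7.5 + 0.8Q → Q_m = 147.3333.
Price P_m = 228.5 − 0.35·147.3333 = 176.9333; MC(Q_m) = 7.5 + 0.8·147.3333 = 125.3666.
Competitive Q* = 192.1739, so ΔQ = 44.8406; wedge = 176.9333 − 125.3666 = 51.5667.
Deadweight loss = ½ × 44.8406 × 51.5667 = 1156.14.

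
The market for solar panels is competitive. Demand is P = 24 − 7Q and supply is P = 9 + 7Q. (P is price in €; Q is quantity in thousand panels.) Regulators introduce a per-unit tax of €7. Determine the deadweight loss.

Competitive equilibrium: 24 − 7Q = 9 + 7Q → Q* = 1.0714, P* = 16.5.
With the tax, the buyer price exceeds the seller price by 7: (24 − 7Q) − (9 + 7Q) = 7 → Q' = 0.5714.
ΔQ = 1.0714 − 0.5714 = 0.5; the wedge equals the tax, 7.
Welfare loss = ½ × 0.5 × 7 = €1.75 thousand.

€1.75 thousand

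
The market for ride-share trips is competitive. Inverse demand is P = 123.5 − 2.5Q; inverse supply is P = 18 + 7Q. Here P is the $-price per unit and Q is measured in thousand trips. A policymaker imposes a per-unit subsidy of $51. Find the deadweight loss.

Competitive equilibrium: 123.5 − 2.5Q = 18 + 7Q → Q* = 11.1053, P* = 95.7368.
The subsidy lowers effective supply by 51: P = 7Q − 33.
New quantity: 123.5 − 2.5Q = 7Q − 33 → Q' = 16.4737.
Overproduction ΔQ = 16.4737 − 11.1053 = 5.3684; wedge = subsidy = 51.
DWL = ½ × 5.3684 × 51 = $136.89 thousand.

$136.89 thousand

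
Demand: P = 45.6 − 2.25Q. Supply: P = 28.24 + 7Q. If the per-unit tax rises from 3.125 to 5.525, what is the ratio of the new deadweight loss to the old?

3.126

Competitive equilibrium: 45.6 − 2.25Q = 28.24 + 7Q → Q* = 1.8768, P* = 41.3773.
For a per-unit tax t: ΔQ = t/9.25, so DWL = ½·t·(t/9.25) = t²/18.5.
At t = 3.125: DWL = 0.528. At t = 5.525: DWL = 1.650.
Ratio = (5.525/3.125)² = 3.126.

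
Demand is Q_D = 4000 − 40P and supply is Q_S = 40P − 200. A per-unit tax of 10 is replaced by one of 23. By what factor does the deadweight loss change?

5.29

In inverse form: demand P = 100 − 0.025Q, supply P = 5 + 0.025Q.
Competitive equilibrium: 100 − 0.025Q = 5 + 0.025Q → Q* = 1900, P* = 52.5.
For a per-unit tax t: ΔQ = t/0.05, so DWL = ½·t·(t/0.05) = t²/0.1.
At t = 10: DWL = 1000. At t = 23: DWL = 5290.
Ratio = (23/10)² = 5.29.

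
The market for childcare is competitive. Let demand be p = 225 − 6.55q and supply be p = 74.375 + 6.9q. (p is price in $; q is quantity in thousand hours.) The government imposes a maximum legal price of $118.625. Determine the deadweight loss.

$154.03 thousand

Competitive equilibrium: 225 − 6.55q = 74.375 + 6.9q → q* = 11.1989, p* = 151.6473.
At the ceiling p = 118.625, quantity supplied = (118.625 − 74.375)/6.9 = 6.413.
Willingness to pay at q' = 6.413: 225 − 6.55·6.413 = 182.9949.
Δq = 11.1989 − 6.413 = 4.7859; wedge = 182.9949 − 118.625 = 64.3699.
Welfare loss = ½ × 4.7859 × 64.3699 = $154.03 thousand.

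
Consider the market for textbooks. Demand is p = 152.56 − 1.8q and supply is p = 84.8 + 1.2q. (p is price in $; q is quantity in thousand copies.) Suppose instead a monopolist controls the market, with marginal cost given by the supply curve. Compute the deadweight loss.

Competitive equilibrium: 152.56 − 1.8q = 84.8 + 1.2q → q* = 22.5867, p* = 111.904.
Marginal revenue: MR = 152.56 − 3.6q. Set MR = MC: 152.56 − 3.6q = 84.8 + 1.2q → q_m = 14.1167.
Price p_m = 152.56 − 1.8·14.1167 = 127.1499; MC(q_m) = 84.8 + 1.2·14.1167 = 101.74.
Competitive q* = 22.5867, so Δq = 8.47; wedge = 127.1499 − 101.74 = 25.4099.
DWL = ½ × 8.47 × 25.4099 = $107.61 thousand.

$107.61 thousand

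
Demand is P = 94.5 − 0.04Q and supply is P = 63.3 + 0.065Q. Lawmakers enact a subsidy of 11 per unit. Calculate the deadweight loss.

576.19

Competitive equilibrium: 94.5 − 0.04Q = 63.3 + 0.065Q → Q* = 297.1429, P* = 82.6143.
The subsidy lowers effective supply by 11: P = 52.3 + 0.065Q.
New quantity: 94.5 − 0.04Q = 52.3 + 0.065Q → Q' = 401.9048.
Overproduction ΔQ = 401.9048 − 297.1429 = 104.7619; wedge = subsidy = 11.
DWL = ½ × 104.7619 × 11 = 576.19.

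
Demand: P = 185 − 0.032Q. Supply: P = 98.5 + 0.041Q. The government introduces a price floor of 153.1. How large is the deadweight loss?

1290.83

Competitive equilibrium: 185 − 0.032Q = 98.5 + 0.041Q → Q* = 1184.9315, P* = 147.0822.
At the floor P = 153.1, quantity demanded = (185 − 153.1)/0.032 = 996.875.
Sellers' marginal cost at Q' = 996.875: 98.5 + 0.041·996.875 = 139.3719.
ΔQ = 1184.9315 − 996.875 = 188.0565; wedge = 153.1 − 139.3719 = 13.7281.
DWL = ½ × 188.0565 × 13.7281 = 1290.83.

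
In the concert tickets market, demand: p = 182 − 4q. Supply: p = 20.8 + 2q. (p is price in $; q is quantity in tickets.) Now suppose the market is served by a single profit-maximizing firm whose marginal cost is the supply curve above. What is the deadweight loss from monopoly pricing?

Competitive equilibrium: 182 − 4q = 20.8 + 2q → q* = 26.8667, p* = 74.5333.
Marginal revenue: MR = 182 − 8q. Set MR = MC: 182 − 8q = 20.8 + 2q → q_m = 16.12.
Price p_m = 182 − 4·16.12 = 117.52; MC(q_m) = 20.8 + 2·16.12 = 53.04.
Competitive q* = 26.8667, so Δq = 10.7467; wedge = 117.52 − 53.04 = 64.48.
The triangle = ½ × 10.7467 × 64.48 = $346.47.

$346.47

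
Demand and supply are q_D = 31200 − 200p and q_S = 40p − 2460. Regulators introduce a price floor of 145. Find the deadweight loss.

In inverse form: demand p = 156 − 0.005q, supply p = 61.5 + 0.025q.
Competitive equilibrium: 156 − 0.005q = 61.5 + 0.025q → q* = 3150, p* = 140.25.
At the floor p = 145, quantity demanded = (156 − 145)/0.005 = 2200.
Sellers' marginal cost at q' = 2200: 61.5 + 0.025·2200 = 116.5.
Δq = 3150 − 2200 = 950; wedge = 145 − 116.5 = 28.5.
The triangle = ½ × 950 × 28.5 = 13537.50.

13537.50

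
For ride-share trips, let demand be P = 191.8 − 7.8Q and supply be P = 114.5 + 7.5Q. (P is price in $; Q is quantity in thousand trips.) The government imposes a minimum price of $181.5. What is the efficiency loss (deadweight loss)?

Competitive equilibrium: 191.8 − 7.8Q = 114.5 + 7.5Q → Q* = 5.052288, P* = 152.392157.
At the floor P = 181.5, quantity demanded = (191.8 − 181.5)/7.8 = 1.320513.
Sellers' marginal cost at Q' = 1.320513: 114.5 + 7.5·1.320513 = 124.403848.
ΔQ = 5.052288 − 1.320513 = 3.731775; wedge = 181.5 − 124.403848 = 57.096152.
The triangle = ½ × 3.731775 × 57.096152 = $106.53 thousand.

$106.53 thousand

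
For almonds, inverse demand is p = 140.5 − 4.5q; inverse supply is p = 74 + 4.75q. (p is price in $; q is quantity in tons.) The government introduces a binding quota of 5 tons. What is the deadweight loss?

Competitive equilibrium: 140.5 − 4.5q = 74 + 4.75q → q* = 7.1892, p* = 108.1486.
At q = 5: demand price = 140.5 − 4.5·5 = 118; supply price = 74 + 4.75·5 = 97.75.
Δq = 7.1892 − 5 = 2.1892; wedge = 118 − 97.75 = 20.25.
Deadweight loss = ½ × 2.1892 × 20.25 = $22.17.

$22.17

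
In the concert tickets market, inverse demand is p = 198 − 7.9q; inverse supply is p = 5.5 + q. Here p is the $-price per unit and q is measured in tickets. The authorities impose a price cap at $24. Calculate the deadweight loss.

$43.57

Competitive equilibrium: 198 − 7.9q = 5.5 + q → q* = 21.6292, p* = 27.1292.
At the ceiling p = 24, quantity supplied = (24 − 5.5)/1 = 18.5.
Willingness to pay at q' = 18.5: 198 − 7.9·18.5 = 51.85.
Δq = 21.6292 − 18.5 = 3.1292; wedge = 51.85 − 24 = 27.85.
Welfare loss = ½ × 3.1292 × 27.85 = $43.57.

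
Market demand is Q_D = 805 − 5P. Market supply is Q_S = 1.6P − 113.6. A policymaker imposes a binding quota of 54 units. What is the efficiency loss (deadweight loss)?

1251.94

In inverse form: demand P = 161 − 0.2Q, supply P = 71 + 0.625Q.
Competitive equilibrium: 161 − 0.2Q = 71 + 0.625Q → Q* = 109.0909, P* = 139.1818.
At Q = 54: demand price = 161 − 0.2·54 = 150.2; supply price = 71 + 0.625·54 = 104.75.
ΔQ = 109.0909 − 54 = 55.0909; wedge = 150.2 − 104.75 = 45.45.
The triangle = ½ × 55.0909 × 45.45 = 1251.94.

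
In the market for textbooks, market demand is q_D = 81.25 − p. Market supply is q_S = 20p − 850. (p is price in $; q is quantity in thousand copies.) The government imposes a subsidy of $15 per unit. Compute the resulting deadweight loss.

In inverse form: demand p = 81.25 − q, supply p = 42.5 + 0.05q.
Competitive equilibrium: 81.25 − q = 42.5 + 0.05q → q* = 36.9048, p* = 44.3452.
The subsidy lowers effective supply by 15: p = 27.5 + 0.05q.
New quantity: 81.25 − q = 27.5 + 0.05q → q' = 51.1905.
Overproduction Δq = 51.1905 − 36.9048 = 14.2857; wedge = subsidy = 15.
DWL = ½ × 14.2857 × 15 = $107.14 thousand.

$107.14 thousand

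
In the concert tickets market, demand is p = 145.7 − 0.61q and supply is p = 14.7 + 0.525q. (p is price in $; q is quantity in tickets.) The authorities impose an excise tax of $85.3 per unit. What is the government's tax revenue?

Competitive equilibrium: 145.7 − 0.61q = 14.7 + 0.525q → q* = 115.4185, p* = 75.29471.
With the tax, the buyer price exceeds the seller price by 85.3: (145.7 − 0.61q) − (14.7 + 0.525q) = 85.3 → q' = 40.26432.
Tax revenue = 85.3 × 40.26432 = $3434.55.

$3434.55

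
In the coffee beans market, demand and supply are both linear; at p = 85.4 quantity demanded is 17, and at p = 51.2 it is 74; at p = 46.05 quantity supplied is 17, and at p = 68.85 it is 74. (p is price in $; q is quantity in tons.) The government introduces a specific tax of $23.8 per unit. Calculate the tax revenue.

Demand slope = (51.2 − 85.4)/(74 − 17) = −0.6, so p = 95.6 − 0.6q.
Supply slope = (68.85 − 46.05)/(74 − 17) = 0.4, so p = 39.25 + 0.4q.
Competitive equilibrium: 95.6 − 0.6q = 39.25 + 0.4q → q* = 56.35, p* = 61.79.
With the tax, the buyer price exceeds the seller price by 23.8: (95.6 − 0.6q) − (39.25 + 0.4q) = 23.8 → q' = 32.55.
Tax revenue = 23.8 × 32.55 = $774.69.

$774.69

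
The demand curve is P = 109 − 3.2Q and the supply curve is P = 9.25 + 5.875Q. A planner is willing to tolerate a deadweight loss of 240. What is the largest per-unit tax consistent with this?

66

Competitive equilibrium: 109 − 3.2Q = 9.25 + 5.875Q → Q* = 10.9917, P* = 73.8264.
A tax t gives ΔQ = t/9.075 and wedge t, so DWL = t²/18.15.
t²/18.15 = 240 → t² = 4356 → t = 66.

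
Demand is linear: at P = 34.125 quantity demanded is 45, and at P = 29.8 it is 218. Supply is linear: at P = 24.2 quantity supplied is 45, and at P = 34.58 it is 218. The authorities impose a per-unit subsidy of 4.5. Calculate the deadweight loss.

Demand slope = (29.8 − 34.125)/(218 − 45) = −0.025, so P = 35.25 − 0.025Q.
Supply slope = (34.58 − 24.2)/(218 − 45) = 0.06, so P = 21.5 + 0.06Q.
Competitive equilibrium: 35.25 − 0.025Q = 21.5 + 0.06Q → Q* = 161.7647, P* = 31.2059.
The subsidy lowers effective supply by 4.5: P = 17 + 0.06Q.
New quantity: 35.25 − 0.025Q = 17 + 0.06Q → Q' = 214.7059.
Overproduction ΔQ = 214.7059 − 161.7647 = 52.9412; wedge = subsidy = 4.5.
Deadweight loss = ½ × 52.9412 × 4.5 = 119.12.

119.12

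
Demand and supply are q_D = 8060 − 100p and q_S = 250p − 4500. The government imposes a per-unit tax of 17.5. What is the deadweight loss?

In inverse form: demand p = 80.6 − 0.01q, supply p = 18 + 0.004q.
Competitive equilibrium: 80.6 − 0.01q = 18 + 0.004q → q* = 4471.4286, p* = 35.8857.
With the tax, the buyer price exceeds the seller price by 17.5: (80.6 − 0.01q) − (18 + 0.004q) = 17.5 → q' = 3221.4286.
Δq = 4471.4286 − 3221.4286 = 1250; the wedge equals the tax, 17.5.
The triangle = ½ × 1250 × 17.5 = 10937.50.

10937.50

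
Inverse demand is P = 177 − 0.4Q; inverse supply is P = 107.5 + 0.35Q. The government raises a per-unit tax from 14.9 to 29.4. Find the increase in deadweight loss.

Competitive equilibrium: 177 − 0.4Q = 107.5 + 0.35Q → Q* = 92.6667, P* = 139.9333.
For a per-unit tax t: ΔQ = t/0.75, so DWL = ½·t·(t/0.75) = t²/1.5.
At t = 14.9: DWL = 148.007. At t = 29.4: DWL = 576.24.
Increase = 576.24 − 148.007 = 428.23.

428.23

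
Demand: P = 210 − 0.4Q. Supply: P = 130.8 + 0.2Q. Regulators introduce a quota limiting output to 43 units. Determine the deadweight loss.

Competitive equilibrium: 210 − 0.4Q = 130.8 + 0.2Q → Q* = 132, P* = 157.2.
At Q = 43: demand price = 210 − 0.4·43 = 192.8; supply price = 130.8 + 0.2·43 = 139.4.
ΔQ = 132 − 43 = 89; wedge = 192.8 − 139.4 = 53.4.
The triangle = ½ × 89 × 53.4 = 2376.30.

2376.30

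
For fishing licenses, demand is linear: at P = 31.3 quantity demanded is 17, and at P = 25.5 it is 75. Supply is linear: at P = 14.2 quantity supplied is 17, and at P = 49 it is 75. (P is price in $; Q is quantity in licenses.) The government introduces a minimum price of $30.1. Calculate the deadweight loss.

$54.06

Demand slope = (25.5 − 31.3)/(75 − 17) = −0.1, so P = 33 − 0.1Q.
Supply slope = (49 − 14.2)/(75 − 17) = 0.6, so P = 4 + 0.6Q.
Competitive equilibrium: 33 − 0.1Q = 4 + 0.6Q → Q* = 41.4286, P* = 28.8571.
At the floor P = 30.1, quantity demanded = (33 − 30.1)/0.1 = 29.
Sellers' marginal cost at Q' = 29: 4 + 0.6·29 = 21.4.
ΔQ = 41.4286 − 29 = 12.4286; wedge = 30.1 − 21.4 = 8.7.
DWL = ½ × 12.4286 × 8.7 = $54.06.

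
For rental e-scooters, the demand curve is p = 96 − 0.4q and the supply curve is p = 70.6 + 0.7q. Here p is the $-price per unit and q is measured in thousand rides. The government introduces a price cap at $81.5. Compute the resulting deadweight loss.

$31.10 thousand

Competitive equilibrium: 96 − 0.4q = 70.6 + 0.7q → q* = 23.0909, p* = 86.7636.
At the ceiling p = 81.5, quantity supplied = (81.5 − 70.6)/0.7 = 15.5714.
Willingness to pay at q' = 15.5714: 96 − 0.4·15.5714 = 89.7714.
Δq = 23.0909 − 15.5714 = 7.5195; wedge = 89.7714 − 81.5 = 8.2714.
Welfare loss = ½ × 7.5195 × 8.2714 = $31.10 thousand.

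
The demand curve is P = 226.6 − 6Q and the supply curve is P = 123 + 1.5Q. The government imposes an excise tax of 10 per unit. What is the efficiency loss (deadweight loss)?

6.67

Competitive equilibrium: 226.6 − 6Q = 123 + 1.5Q → Q* = 13.8133, P* = 143.72.
With the tax, the buyer price exceeds the seller price by 10: (226.6 − 6Q) − (123 + 1.5Q) = 10 → Q' = 12.48.
ΔQ = 13.8133 − 12.48 = 1.3333; the wedge equals the tax, 10.
DWL = ½ × 1.3333 × 10 = 6.67.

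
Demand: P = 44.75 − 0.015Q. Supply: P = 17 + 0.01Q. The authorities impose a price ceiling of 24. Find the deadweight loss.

2101.25

Competitive equilibrium: 44.75 − 0.015Q = 17 + 0.01Q → Q* = 1110, P* = 28.1.
At the ceiling P = 24, quantity supplied = (24 − 17)/0.01 = 700.
Willingness to pay at Q' = 700: 44.75 − 0.015·700 = 34.25.
ΔQ = 1110 − 700 = 410; wedge = 34.25 − 24 = 10.25.
DWL = ½ × 410 × 10.25 = 2101.25.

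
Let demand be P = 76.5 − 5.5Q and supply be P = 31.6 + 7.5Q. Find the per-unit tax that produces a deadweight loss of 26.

26

Competitive equilibrium: 76.5 − 5.5Q = 31.6 + 7.5Q → Q* = 3.4538, P* = 57.5038.
A tax t gives ΔQ = t/13 and wedge t, so DWL = t²/26.
t²/26 = 26 → t² = 676 → t = 26.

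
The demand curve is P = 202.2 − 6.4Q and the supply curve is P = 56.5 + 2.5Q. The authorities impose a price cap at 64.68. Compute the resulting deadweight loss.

Competitive equilibrium: 202.2 − 6.4Q = 56.5 + 2.5Q → Q* = 16.3708, P* = 97.427.
At the ceiling P = 64.68, quantity supplied = (64.68 − 56.5)/2.5 = 3.272.
Willingness to pay at Q' = 3.272: 202.2 − 6.4·3.272 = 181.2592.
ΔQ = 16.3708 − 3.272 = 13.0988; wedge = 181.2592 − 64.68 = 116.5792.
DWL = ½ × 13.0988 × 116.5792 = 763.52.

763.52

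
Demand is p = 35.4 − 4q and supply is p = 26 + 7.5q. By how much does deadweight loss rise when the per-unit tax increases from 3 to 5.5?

0.92

Competitive equilibrium: 35.4 − 4q = 26 + 7.5q → q* = 0.8174, p* = 32.1304.
For a per-unit tax t: Δq = t/11.5, so DWL = ½·t·(t/11.5) = t²/23.
At t = 3: DWL = 0.391. At t = 5.5: DWL = 1.315.
Increase = 1.315 − 0.391 = 0.92.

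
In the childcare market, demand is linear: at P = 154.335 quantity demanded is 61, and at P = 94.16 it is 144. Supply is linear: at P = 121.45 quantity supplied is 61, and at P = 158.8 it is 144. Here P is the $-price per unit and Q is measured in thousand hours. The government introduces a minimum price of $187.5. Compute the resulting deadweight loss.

Demand slope = (94.16 − 154.335)/(144 − 61) = −0.725, so P = 198.56 − 0.725Q.
Supply slope = (158.8 − 121.45)/(144 − 61) = 0.45, so P = 94 + 0.45Q.
Competitive equilibrium: 198.56 − 0.725Q = 94 + 0.45Q → Q* = 88.9872, P* = 134.0443.
At the floor P = 187.5, quantity demanded = (198.56 − 187.5)/0.725 = 15.2552.
Sellers' marginal cost at Q' = 15.2552: 94 + 0.45·15.2552 = 100.8648.
ΔQ = 88.9872 − 15.2552 = 73.732; wedge = 187.5 − 100.8648 = 86.6352.
Welfare loss = ½ × 73.732 × 86.6352 = $3193.89 thousand.

$3193.89 thousand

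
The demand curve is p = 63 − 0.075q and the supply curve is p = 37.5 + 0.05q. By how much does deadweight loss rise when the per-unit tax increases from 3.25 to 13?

Competitive equilibrium: 63 − 0.075q = 37.5 + 0.05q → q* = 204, p* = 47.7.
For a per-unit tax t: Δq = t/0.125, so DWL = ½·t·(t/0.125) = t²/0.25.
At t = 3.25: DWL = 42.25. At t = 13: DWL = 676.
Increase = 676 − 42.25 = 633.75.

633.75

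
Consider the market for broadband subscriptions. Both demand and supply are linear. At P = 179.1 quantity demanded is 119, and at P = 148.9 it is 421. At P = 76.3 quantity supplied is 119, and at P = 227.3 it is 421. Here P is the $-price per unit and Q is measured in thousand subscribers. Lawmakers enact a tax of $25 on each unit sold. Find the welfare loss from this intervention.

Demand slope = (148.9 − 179.1)/(421 − 119) = −0.1, so P = 191 − 0.1Q.
Supply slope = (227.3 − 76.3)/(421 − 119) = 0.5, so P = 16.8 + 0.5Q.
Competitive equilibrium: 191 − 0.1Q = 16.8 + 0.5Q → Q* = 290.3333, P* = 161.9667.
With the tax, the buyer price exceeds the seller price by 25: (191 − 0.1Q) − (16.8 + 0.5Q) = 25 → Q' = 248.6667.
ΔQ = 290.3333 − 248.6667 = 41.6666; the wedge equals the tax, 25.
Deadweight loss = ½ × 41.6666 × 25 = $520.83 thousand.

$520.83 thousand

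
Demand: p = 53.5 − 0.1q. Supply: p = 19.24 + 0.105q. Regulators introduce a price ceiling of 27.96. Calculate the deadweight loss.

724.52

Competitive equilibrium: 53.5 − 0.1q = 19.24 + 0.105q → q* = 167.122, p* = 36.7878.
At the ceiling p = 27.96, quantity supplied = (27.96 − 19.24)/0.105 = 83.0476.
Willingness to pay at q' = 83.0476: 53.5 − 0.1·83.0476 = 45.1952.
Δq = 167.122 − 83.0476 = 84.0744; wedge = 45.1952 − 27.96 = 17.2352.
The triangle = ½ × 84.0744 × 17.2352 = 724.52.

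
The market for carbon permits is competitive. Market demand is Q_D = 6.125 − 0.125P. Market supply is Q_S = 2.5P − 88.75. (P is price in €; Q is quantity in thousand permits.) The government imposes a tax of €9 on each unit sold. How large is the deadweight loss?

In inverse form: demand P = 49 − 8Q, supply P = 35.5 + 0.4Q.
Competitive equilibrium: 49 − 8Q = 35.5 + 0.4Q → Q* = 1.6071, P* = 36.1429.
With the tax, the buyer price exceeds the seller price by 9: (49 − 8Q) − (35.5 + 0.4Q) = 9 → Q' = 0.5357.
ΔQ = 1.6071 − 0.5357 = 1.0714; the wedge equals the tax, 9.
The triangle = ½ × 1.0714 × 9 = €4.82 thousand.

€4.82 thousand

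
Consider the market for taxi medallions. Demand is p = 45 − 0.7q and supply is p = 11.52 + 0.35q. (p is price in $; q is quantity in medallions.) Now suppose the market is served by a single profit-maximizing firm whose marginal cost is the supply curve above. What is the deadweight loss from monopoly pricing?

$85.40

Competitive equilibrium: 45 − 0.7q = 11.52 + 0.35q → q* = 31.8857, p* = 22.68.
Marginal revenue: MR = 45 − 1.4q. Set MR = MC: 45 − 1.4q = 11.52 + 0.35q → q_m = 19.1314.
Price p_m = 45 − 0.7·19.1314 = 31.608; MC(q_m) = 11.52 + 0.35·19.1314 = 18.216.
Competitive q* = 31.8857, so Δq = 12.7543; wedge = 31.608 − 18.216 = 13.392.
Welfare loss = ½ × 12.7543 × 13.392 = $85.40.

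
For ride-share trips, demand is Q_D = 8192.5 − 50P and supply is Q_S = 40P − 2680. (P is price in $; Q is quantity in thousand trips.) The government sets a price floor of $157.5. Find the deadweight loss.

$75739.63 thousand

In inverse form: demand P = 163.85 − 0.02Q, supply P = 67 + 0.025Q.
Competitive equilibrium: 163.85 − 0.02Q = 67 + 0.025Q → Q* = 2152.2222, P* = 120.8056.
At the floor P = 157.5, quantity demanded = (163.85 − 157.5)/0.02 = 317.5.
Sellers' marginal cost at Q' = 317.5: 67 + 0.025·317.5 = 74.9375.
ΔQ = 2152.2222 − 317.5 = 1834.7222; wedge = 157.5 − 74.9375 = 82.5625.
The triangle = ½ × 1834.7222 × 82.5625 = $75739.63 thousand.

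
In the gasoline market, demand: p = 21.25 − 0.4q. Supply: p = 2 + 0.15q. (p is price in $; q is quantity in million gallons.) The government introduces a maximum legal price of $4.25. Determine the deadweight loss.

$110 million

Competitive equilibrium: 21.25 − 0.4q = 2 + 0.15q → q* = 35, p* = 7.25.
At the ceiling p = 4.25, quantity supplied = (4.25 − 2)/0.15 = 15.
Willingness to pay at q' = 15: 21.25 − 0.4·15 = 15.25.
Δq = 35 − 15 = 20; wedge = 15.25 − 4.25 = 11.
Deadweight loss = ½ × 20 × 11 = $110 million.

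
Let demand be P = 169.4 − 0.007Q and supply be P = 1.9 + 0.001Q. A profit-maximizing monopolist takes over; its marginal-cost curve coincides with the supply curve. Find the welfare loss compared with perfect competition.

Competitive equilibrium: 169.4 − 0.007Q = 1.9 + 0.001Q → Q* = 20937.5, P* = 22.8375.
Marginal revenue: MR = 169.4 − 0.014Q. Set MR = MC: 169.4 − 0.014Q = 1.9 + 0.001Q → Q_m = 11166.6666667.
Price P_m = 169.4 − 0.007·11166.6666667 = 91.2333333; MC(Q_m) = 1.9 + 0.001·11166.6666667 = 13.0666667.
Competitive Q* = 20937.5, so ΔQ = 9770.8333333; wedge = 91.2333333 − 13.0666667 = 78.1666666.
Welfare loss = ½ × 9770.8333333 × 78.1666666 = 381876.74.

381876.74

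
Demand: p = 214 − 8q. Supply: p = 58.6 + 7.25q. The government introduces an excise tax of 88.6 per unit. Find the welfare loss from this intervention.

257.38

Competitive equilibrium: 214 − 8q = 58.6 + 7.25q → q* = 10.1902, p* = 132.4787.
With the tax, the buyer price exceeds the seller price by 88.6: (214 − 8q) − (58.6 + 7.25q) = 88.6 → q' = 4.3803.
Δq = 10.1902 − 4.3803 = 5.8099; the wedge equals the tax, 88.6.
DWL = ½ × 5.8099 × 88.6 = 257.38.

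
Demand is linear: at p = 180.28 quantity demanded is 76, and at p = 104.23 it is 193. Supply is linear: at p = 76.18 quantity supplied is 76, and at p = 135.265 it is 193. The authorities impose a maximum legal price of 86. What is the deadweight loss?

2885.35

Demand slope = (104.23 − 180.28)/(193 − 76) = −0.65, so p = 229.68 − 0.65q.
Supply slope = (135.265 − 76.18)/(193 − 76) = 0.505, so p = 37.8 + 0.505q.
Competitive equilibrium: 229.68 − 0.65q = 37.8 + 0.505q → q* = 166.1299, p* = 121.6956.
At the ceiling p = 86, quantity supplied = (86 − 37.8)/0.505 = 95.4455.
Willingness to pay at q' = 95.4455: 229.68 − 0.65·95.4455 = 167.6404.
Δq = 166.1299 − 95.4455 = 70.6844; wedge = 167.6404 − 86 = 81.6404.
Welfare loss = ½ × 70.6844 × 81.6404 = 2885.35.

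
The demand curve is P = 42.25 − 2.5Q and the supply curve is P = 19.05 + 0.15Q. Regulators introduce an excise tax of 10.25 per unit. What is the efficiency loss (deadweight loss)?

19.82

Competitive equilibrium: 42.25 − 2.5Q = 19.05 + 0.15Q → Q* = 8.7547, P* = 20.3632.
With the tax, the buyer price exceeds the seller price by 10.25: (42.25 − 2.5Q) − (19.05 + 0.15Q) = 10.25 → Q' = 4.8868.
ΔQ = 8.7547 − 4.8868 = 3.8679; the wedge equals the tax, 10.25.
DWL = ½ × 3.8679 × 10.25 = 19.82.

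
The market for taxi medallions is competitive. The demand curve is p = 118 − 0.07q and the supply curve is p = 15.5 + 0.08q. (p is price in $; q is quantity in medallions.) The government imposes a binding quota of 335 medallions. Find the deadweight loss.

Competitive equilibrium: 118 − 0.07q = 15.5 + 0.08q → q* = 683.3333, p* = 70.1667.
At q = 335: demand price = 118 − 0.07·335 = 94.55; supply price = 15.5 + 0.08·335 = 42.3.
Δq = 683.3333 − 335 = 348.3333; wedge = 94.55 − 42.3 = 52.25.
Deadweight loss = ½ × 348.3333 × 52.25 = $9100.21.

$9100.21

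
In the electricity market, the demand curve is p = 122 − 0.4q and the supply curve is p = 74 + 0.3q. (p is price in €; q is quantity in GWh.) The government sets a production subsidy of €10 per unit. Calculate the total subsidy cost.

Competitive equilibrium: 122 − 0.4q = 74 + 0.3q → q* = 68.5714, p* = 94.5714.
The subsidy lowers effective supply by 10: p = 64 + 0.3q.
New quantity: 122 − 0.4q = 64 + 0.3q → q' = 82.8571.
Total subsidy cost = 10 × 82.8571 = €828.57.

€828.57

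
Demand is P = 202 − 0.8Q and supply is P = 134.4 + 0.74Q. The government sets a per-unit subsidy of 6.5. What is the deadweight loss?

13.72

Competitive equilibrium: 202 − 0.8Q = 134.4 + 0.74Q → Q* = 43.8961, P* = 166.8831.
The subsidy lowers effective supply by 6.5: P = 127.9 + 0.74Q.
New quantity: 202 − 0.8Q = 127.9 + 0.74Q → Q' = 48.1169.
Overproduction ΔQ = 48.1169 − 43.8961 = 4.2208; wedge = subsidy = 6.5.
The triangle = ½ × 4.2208 × 6.5 = 13.72.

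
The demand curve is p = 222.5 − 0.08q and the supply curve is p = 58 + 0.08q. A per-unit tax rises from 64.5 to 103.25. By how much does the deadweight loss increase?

20313.48

Competitive equilibrium: 222.5 − 0.08q = 58 + 0.08q → q* = 1028.125, p* = 140.25.
For a per-unit tax t: Δq = t/0.16, so DWL = ½·t·(t/0.16) = t²/0.32.
At t = 64.5: DWL = 13000.781. At t = 103.25: DWL = 33314.258.
Increase = 33314.258 − 13000.781 = 20313.48.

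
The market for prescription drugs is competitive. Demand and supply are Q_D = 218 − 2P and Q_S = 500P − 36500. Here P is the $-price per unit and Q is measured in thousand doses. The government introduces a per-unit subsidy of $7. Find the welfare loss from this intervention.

In inverse form: demand P = 109 − 0.5Q, supply P = 73 + 0.002Q.
Competitive equilibrium: 109 − 0.5Q = 73 + 0.002Q → Q* = 71.71315, P* = 73.14343.
The subsidy lowers effective supply by 7: P = 66 + 0.002Q.
New quantity: 109 − 0.5Q = 66 + 0.002Q → Q' = 85.65737.
Overproduction ΔQ = 85.65737 − 71.71315 = 13.94422; wedge = subsidy = 7.
Welfare loss = ½ × 13.94422 × 7 = $48.80 thousand.

$48.80 thousand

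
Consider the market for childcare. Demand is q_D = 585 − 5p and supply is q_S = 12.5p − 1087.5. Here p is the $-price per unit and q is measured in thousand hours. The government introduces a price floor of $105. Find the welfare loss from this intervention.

$311.14 thousand

In inverse form: demand p = 117 − 0.2q, supply p = 87 + 0.08q.
Competitive equilibrium: 117 − 0.2q = 87 + 0.08q → q* = 107.1429, p* = 95.5714.
At the floor p = 105, quantity demanded = (117 − 105)/0.2 = 60.
Sellers' marginal cost at q' = 60: 87 + 0.08·60 = 91.8.
Δq = 107.1429 − 60 = 47.1429; wedge = 105 − 91.8 = 13.2.
DWL = ½ × 47.1429 × 13.2 = $311.14 thousand.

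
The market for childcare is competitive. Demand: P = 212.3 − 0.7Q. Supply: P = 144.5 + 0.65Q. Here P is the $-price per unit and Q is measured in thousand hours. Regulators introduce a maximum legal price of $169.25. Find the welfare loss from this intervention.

$99.57 thousand

Competitive equilibrium: 212.3 − 0.7Q = 144.5 + 0.65Q → Q* = 50.2222, P* = 177.1444.
At the ceiling P = 169.25, quantity supplied = (169.25 − 144.5)/0.65 = 38.0769.
Willingness to pay at Q' = 38.0769: 212.3 − 0.7·38.0769 = 185.6462.
ΔQ = 50.2222 − 38.0769 = 12.1453; wedge = 185.6462 − 169.25 = 16.3962.
Deadweight loss = ½ × 12.1453 × 16.3962 = $99.57 thousand.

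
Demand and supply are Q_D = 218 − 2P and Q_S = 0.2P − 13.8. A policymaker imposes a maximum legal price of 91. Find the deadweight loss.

22.69

In inverse form: demand P = 109 − 0.5Q, supply P = 69 + 5Q.
Competitive equilibrium: 109 − 0.5Q = 69 + 5Q → Q* = 7.2727, P* = 105.3636.
At the ceiling P = 91, quantity supplied = (91 − 69)/5 = 4.4.
Willingness to pay at Q' = 4.4: 109 − 0.5·4.4 = 106.8.
ΔQ = 7.2727 − 4.4 = 2.8727; wedge = 106.8 − 91 = 15.8.
Deadweight loss = ½ × 2.8727 × 15.8 = 22.69.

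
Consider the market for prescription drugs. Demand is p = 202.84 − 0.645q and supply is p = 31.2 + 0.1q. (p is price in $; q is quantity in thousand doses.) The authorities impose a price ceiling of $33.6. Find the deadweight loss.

$15867.21 thousand

Competitive equilibrium: 202.84 − 0.645q = 31.2 + 0.1q → q* = 230.3893, p* = 54.2389.
At the ceiling p = 33.6, quantity supplied = (33.6 − 31.2)/0.1 = 24.
Willingness to pay at q' = 24: 202.84 − 0.645·24 = 187.36.
Δq = 230.3893 − 24 = 206.3893; wedge = 187.36 − 33.6 = 153.76.
Welfare loss = ½ × 206.3893 × 153.76 = $15867.21 thousand.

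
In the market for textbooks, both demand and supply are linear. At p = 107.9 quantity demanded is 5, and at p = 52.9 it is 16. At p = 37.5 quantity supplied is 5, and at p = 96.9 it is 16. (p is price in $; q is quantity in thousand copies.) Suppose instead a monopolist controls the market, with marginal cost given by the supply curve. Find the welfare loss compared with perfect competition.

Demand slope = (52.9 − 107.9)/(16 − 5) = −5, so p = 132.9 − 5q.
Supply slope = (96.9 − 37.5)/(16 − 5) = 5.4, so p = 10.5 + 5.4q.
Competitive equilibrium: 132.9 − 5q = 10.5 + 5.4q → q* = 11.76923, p* = 74.05385.
Marginal revenue: MR = 132.9 − 10q. Set MR = MC: 132.9 − 10q = 10.5 + 5.4q → q_m = 7.94805.
Price p_m = 132.9 − 5·7.94805 = 93.15975; MC(q_m) = 10.5 + 5.4·7.94805 = 53.41947.
Competitive q* = 11.76923, so Δq = 3.82118; wedge = 93.15975 − 53.41947 = 39.74028.
DWL = ½ × 3.82118 × 39.74028 = $75.93 thousand.

$75.93 thousand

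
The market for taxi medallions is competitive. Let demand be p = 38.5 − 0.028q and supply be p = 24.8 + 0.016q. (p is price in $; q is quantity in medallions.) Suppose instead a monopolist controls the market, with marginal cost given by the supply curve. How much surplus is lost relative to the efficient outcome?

Competitive equilibrium: 38.5 − 0.028q = 24.8 + 0.016q → q* = 311.3636, p* = 29.7818.
Marginal revenue: MR = 38.5 − 0.056q. Set MR = MC: 38.5 − 0.056q = 24.8 + 0.016q → q_m = 190.2778.
Price p_m = 38.5 − 0.028·190.2778 = 33.1722; MC(q_m) = 24.8 + 0.016·190.2778 = 27.8444.
Competitive q* = 311.3636, so Δq = 121.0858; wedge = 33.1722 − 27.8444 = 5.3278.
Welfare loss = ½ × 121.0858 × 5.3278 = $322.56.

$322.56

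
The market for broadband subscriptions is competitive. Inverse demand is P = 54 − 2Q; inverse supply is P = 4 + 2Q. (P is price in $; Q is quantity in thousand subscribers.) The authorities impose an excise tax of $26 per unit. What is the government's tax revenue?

Competitive equilibrium: 54 − 2Q = 4 + 2Q → Q* = 12.5, P* = 29.
With the tax, the buyer price exceeds the seller price by 26: (54 − 2Q) − (4 + 2Q) = 26 → Q' = 6.
Tax revenue = 26 × 6 = $156 thousand.

$156 thousand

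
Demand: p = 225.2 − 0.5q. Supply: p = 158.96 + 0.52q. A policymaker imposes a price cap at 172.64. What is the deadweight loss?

Competitive equilibrium: 225.2 − 0.5q = 158.96 + 0.52q → q* = 64.9412, p* = 192.7294.
At the ceiling p = 172.64, quantity supplied = (172.64 − 158.96)/0.52 = 26.3077.
Willingness to pay at q' = 26.3077: 225.2 − 0.5·26.3077 = 212.0462.
Δq = 64.9412 − 26.3077 = 38.6335; wedge = 212.0462 − 172.64 = 39.4062.
Deadweight loss = ½ × 38.6335 × 39.4062 = 761.20.

761.20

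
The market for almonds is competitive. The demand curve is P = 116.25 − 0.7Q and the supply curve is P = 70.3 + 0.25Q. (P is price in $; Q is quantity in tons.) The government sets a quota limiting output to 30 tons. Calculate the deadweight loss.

Competitive equilibrium: 116.25 − 0.7Q = 70.3 + 0.25Q → Q* = 48.3684, P* = 82.3921.
At Q = 30: demand price = 116.25 − 0.7·30 = 95.25; supply price = 70.3 + 0.25·30 = 77.8.
ΔQ = 48.3684 − 30 = 18.3684; wedge = 95.25 − 77.8 = 17.45.
The triangle = ½ × 18.3684 × 17.45 = $160.26.

$160.26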